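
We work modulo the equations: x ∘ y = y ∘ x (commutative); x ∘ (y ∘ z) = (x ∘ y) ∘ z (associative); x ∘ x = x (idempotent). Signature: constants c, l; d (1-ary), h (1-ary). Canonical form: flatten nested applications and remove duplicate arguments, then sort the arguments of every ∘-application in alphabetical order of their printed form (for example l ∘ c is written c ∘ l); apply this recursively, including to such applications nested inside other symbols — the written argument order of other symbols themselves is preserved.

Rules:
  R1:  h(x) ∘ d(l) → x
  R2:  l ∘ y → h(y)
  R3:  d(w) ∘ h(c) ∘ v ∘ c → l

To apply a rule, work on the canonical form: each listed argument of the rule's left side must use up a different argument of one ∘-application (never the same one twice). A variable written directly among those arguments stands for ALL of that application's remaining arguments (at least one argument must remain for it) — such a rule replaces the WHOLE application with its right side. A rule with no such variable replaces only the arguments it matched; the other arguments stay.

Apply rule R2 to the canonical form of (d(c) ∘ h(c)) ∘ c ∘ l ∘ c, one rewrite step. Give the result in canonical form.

Answer: h(c ∘ d(c) ∘ h(c))

Derivation:
Canonical form:  c ∘ d(c) ∘ h(c) ∘ l
R2 matches:  uses l;  y := c ∘ d(c) ∘ h(c)
Every leftover argument binds to the variable; the entire application is replaced.
Giving:  h(c ∘ d(c) ∘ h(c))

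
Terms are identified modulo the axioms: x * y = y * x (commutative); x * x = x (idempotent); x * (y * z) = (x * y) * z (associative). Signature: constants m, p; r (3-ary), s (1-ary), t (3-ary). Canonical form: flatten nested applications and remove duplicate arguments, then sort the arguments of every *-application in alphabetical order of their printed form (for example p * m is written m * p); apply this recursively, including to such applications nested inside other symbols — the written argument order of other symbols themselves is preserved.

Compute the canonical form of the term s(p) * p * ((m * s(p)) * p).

Un-nest:  s(p) * p * m * s(p) * p
Deduplicate:  drop duplicate s(p), p
Order the arguments:  m * p * s(p)

Answer: m * p * s(p)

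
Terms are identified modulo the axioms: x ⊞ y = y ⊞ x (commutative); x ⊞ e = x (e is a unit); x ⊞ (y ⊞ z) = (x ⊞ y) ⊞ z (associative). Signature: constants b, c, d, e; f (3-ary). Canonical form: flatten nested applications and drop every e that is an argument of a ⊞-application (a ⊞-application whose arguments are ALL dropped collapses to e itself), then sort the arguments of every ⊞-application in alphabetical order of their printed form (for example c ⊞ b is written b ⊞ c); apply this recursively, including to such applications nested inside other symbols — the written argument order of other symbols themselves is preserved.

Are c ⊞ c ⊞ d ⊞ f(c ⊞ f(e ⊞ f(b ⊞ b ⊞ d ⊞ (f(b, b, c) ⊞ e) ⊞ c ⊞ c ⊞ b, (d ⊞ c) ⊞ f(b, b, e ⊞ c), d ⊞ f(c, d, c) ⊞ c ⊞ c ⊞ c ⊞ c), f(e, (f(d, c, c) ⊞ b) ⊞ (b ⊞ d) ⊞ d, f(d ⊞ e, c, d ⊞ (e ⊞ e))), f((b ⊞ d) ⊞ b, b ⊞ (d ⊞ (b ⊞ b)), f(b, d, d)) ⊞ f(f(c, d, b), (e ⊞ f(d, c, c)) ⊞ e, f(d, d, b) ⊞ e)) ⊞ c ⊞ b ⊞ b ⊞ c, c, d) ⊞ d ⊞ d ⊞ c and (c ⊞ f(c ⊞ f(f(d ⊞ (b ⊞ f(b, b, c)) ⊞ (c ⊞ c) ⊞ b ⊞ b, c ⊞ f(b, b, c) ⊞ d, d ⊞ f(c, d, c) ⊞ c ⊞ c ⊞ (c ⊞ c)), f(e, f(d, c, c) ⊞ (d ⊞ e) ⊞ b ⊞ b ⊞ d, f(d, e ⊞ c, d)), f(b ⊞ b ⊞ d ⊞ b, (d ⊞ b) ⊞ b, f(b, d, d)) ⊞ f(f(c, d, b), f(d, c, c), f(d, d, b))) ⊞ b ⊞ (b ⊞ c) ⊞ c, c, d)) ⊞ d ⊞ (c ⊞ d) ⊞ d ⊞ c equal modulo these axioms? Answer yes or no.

Answer: no — c ⊞ c ⊞ c ⊞ d ⊞ d ⊞ d ⊞ f(b ⊞ b ⊞ c ⊞ c ⊞ c ⊞ f(f(b ⊞ b ⊞ b ⊞ c ⊞ c ⊞ d ⊞ f(b, b, c), c ⊞ d ⊞ f(b, b, c), c ⊞ c ⊞ c ⊞ c ⊞ d ⊞ f(c, d, c)), f(e, b ⊞ b ⊞ d ⊞ d ⊞ f(d, c, c), f(d, c, d)), f(b ⊞ b ⊞ d, b ⊞ b ⊞ b ⊞ d, f(b, d, d)) ⊞ f(f(c, d, b), f(d, c, c), f(d, d, b))), c, d) vs c ⊞ c ⊞ c ⊞ d ⊞ d ⊞ d ⊞ f(b ⊞ b ⊞ c ⊞ c ⊞ c ⊞ f(f(b ⊞ b ⊞ b ⊞ c ⊞ c ⊞ d ⊞ f(b, b, c), c ⊞ d ⊞ f(b, b, c), c ⊞ c ⊞ c ⊞ c ⊞ d ⊞ f(c, d, c)), f(e, b ⊞ b ⊞ d ⊞ d ⊞ f(d, c, c), f(d, c, d)), f(b ⊞ b ⊞ b ⊞ d, b ⊞ b ⊞ d, f(b, d, d)) ⊞ f(f(c, d, b), f(d, c, c), f(d, d, b))), c, d)

Derivation:
Left:  c ⊞ c ⊞ d ⊞ f(c ⊞ f(e ⊞ f(b ⊞ b ⊞ d ⊞ (f(b, b, c) ⊞ e) ⊞ c ⊞ c ⊞ b, (d ⊞ c) ⊞ f(b, b, e ⊞ c), d ⊞ f(c, d, c) ⊞ c ⊞ c ⊞ c ⊞ c), f(e, (f(d, c, c) ⊞ b) ⊞ (b ⊞ d) ⊞ d, f(d ⊞ e, c, d ⊞ (e ⊞ e))), f((b ⊞ d) ⊞ b, b ⊞ (d ⊞ (b ⊞ b)), f(b, d, d)) ⊞ f(f(c, d, b), (e ⊞ f(d, c, c)) ⊞ e, f(d, d, b) ⊞ e)) ⊞ c ⊞ b ⊞ b ⊞ c, c, d) ⊞ d ⊞ d ⊞ c
  Canonicalize subterm:  f(c ⊞ f(e ⊞ f(b ⊞ b ⊞ d ⊞ (f(b, b, c) ⊞ e) ⊞ c ⊞ c ⊞ b, (d ⊞ c) ⊞ f(b, b, e ⊞ c), d ⊞ f(c, d, c) ⊞ c ⊞ c ⊞ c ⊞ c), f(e, (f(d, c, c) ⊞ b) ⊞ (b ⊞ d) ⊞ d, f(d ⊞ e, c, d ⊞ (e ⊞ e))), f((b ⊞ d) ⊞ b, b ⊞ (d ⊞ (b ⊞ b)), f(b, d, d)) ⊞ f(f(c, d, b), (e ⊞ f(d, c, c)) ⊞ e, f(d, d, b) ⊞ e)) ⊞ c ⊞ b ⊞ b ⊞ c, c, d)  →  f(b ⊞ b ⊞ c ⊞ c ⊞ c ⊞ f(f(b ⊞ b ⊞ b ⊞ c ⊞ c ⊞ d ⊞ f(b, b, c), c ⊞ d ⊞ f(b, b, c), c ⊞ c ⊞ c ⊞ c ⊞ d ⊞ f(c, d, c)), f(e, b ⊞ b ⊞ d ⊞ d ⊞ f(d, c, c), f(d, c, d)), f(b ⊞ b ⊞ d, b ⊞ b ⊞ b ⊞ d, f(b, d, d)) ⊞ f(f(c, d, b), f(d, c, c), f(d, d, b))), c, d)
  Sort:  c ⊞ c ⊞ c ⊞ d ⊞ d ⊞ d ⊞ f(b ⊞ b ⊞ c ⊞ c ⊞ c ⊞ f(f(b ⊞ b ⊞ b ⊞ c ⊞ c ⊞ d ⊞ f(b, b, c), c ⊞ d ⊞ f(b, b, c), c ⊞ c ⊞ c ⊞ c ⊞ d ⊞ f(c, d, c)), f(e, b ⊞ b ⊞ d ⊞ d ⊞ f(d, c, c), f(d, c, d)), f(b ⊞ b ⊞ d, b ⊞ b ⊞ b ⊞ d, f(b, d, d)) ⊞ f(f(c, d, b), f(d, c, c), f(d, d, b))), c, d)
Right:  (c ⊞ f(c ⊞ f(f(d ⊞ (b ⊞ f(b, b, c)) ⊞ (c ⊞ c) ⊞ b ⊞ b, c ⊞ f(b, b, c) ⊞ d, d ⊞ f(c, d, c) ⊞ c ⊞ c ⊞ (c ⊞ c)), f(e, f(d, c, c) ⊞ (d ⊞ e) ⊞ b ⊞ b ⊞ d, f(d, e ⊞ c, d)), f(b ⊞ b ⊞ d ⊞ b, (d ⊞ b) ⊞ b, f(b, d, d)) ⊞ f(f(c, d, b), f(d, c, c), f(d, d, b))) ⊞ b ⊞ (b ⊞ c) ⊞ c, c, d)) ⊞ d ⊞ (c ⊞ d) ⊞ d ⊞ c
  Flatten:  c ⊞ f(c ⊞ f(f(d ⊞ (b ⊞ f(b, b, c)) ⊞ (c ⊞ c) ⊞ b ⊞ b, c ⊞ f(b, b, c) ⊞ d, d ⊞ f(c, d, c) ⊞ c ⊞ c ⊞ (c ⊞ c)), f(e, f(d, c, c) ⊞ (d ⊞ e) ⊞ b ⊞ b ⊞ d, f(d, e ⊞ c, d)), f(b ⊞ b ⊞ d ⊞ b, (d ⊞ b) ⊞ b, f(b, d, d)) ⊞ f(f(c, d, b), f(d, c, c), f(d, d, b))) ⊞ b ⊞ (b ⊞ c) ⊞ c, c, d) ⊞ d ⊞ c ⊞ d ⊞ d ⊞ c
  Inside:  f(c ⊞ f(f(d ⊞ (b ⊞ f(b, b, c)) ⊞ (c ⊞ c) ⊞ b ⊞ b, c ⊞ f(b, b, c) ⊞ d, d ⊞ f(c, d, c) ⊞ c ⊞ c ⊞ (c ⊞ c)), f(e, f(d, c, c) ⊞ (d ⊞ e) ⊞ b ⊞ b ⊞ d, f(d, e ⊞ c, d)), f(b ⊞ b ⊞ d ⊞ b, (d ⊞ b) ⊞ b, f(b, d, d)) ⊞ f(f(c, d, b), f(d, c, c), f(d, d, b))) ⊞ b ⊞ (b ⊞ c) ⊞ c, c, d)  →  f(b ⊞ b ⊞ c ⊞ c ⊞ c ⊞ f(f(b ⊞ b ⊞ b ⊞ c ⊞ c ⊞ d ⊞ f(b, b, c), c ⊞ d ⊞ f(b, b, c), c ⊞ c ⊞ c ⊞ c ⊞ d ⊞ f(c, d, c)), f(e, b ⊞ b ⊞ d ⊞ d ⊞ f(d, c, c), f(d, c, d)), f(b ⊞ b ⊞ b ⊞ d, b ⊞ b ⊞ d, f(b, d, d)) ⊞ f(f(c, d, b), f(d, c, c), f(d, d, b))), c, d)
  Sort:  c ⊞ c ⊞ c ⊞ d ⊞ d ⊞ d ⊞ f(b ⊞ b ⊞ c ⊞ c ⊞ c ⊞ f(f(b ⊞ b ⊞ b ⊞ c ⊞ c ⊞ d ⊞ f(b, b, c), c ⊞ d ⊞ f(b, b, c), c ⊞ c ⊞ c ⊞ c ⊞ d ⊞ f(c, d, c)), f(e, b ⊞ b ⊞ d ⊞ d ⊞ f(d, c, c), f(d, c, d)), f(b ⊞ b ⊞ b ⊞ d, b ⊞ b ⊞ d, f(b, d, d)) ⊞ f(f(c, d, b), f(d, c, c), f(d, d, b))), c, d)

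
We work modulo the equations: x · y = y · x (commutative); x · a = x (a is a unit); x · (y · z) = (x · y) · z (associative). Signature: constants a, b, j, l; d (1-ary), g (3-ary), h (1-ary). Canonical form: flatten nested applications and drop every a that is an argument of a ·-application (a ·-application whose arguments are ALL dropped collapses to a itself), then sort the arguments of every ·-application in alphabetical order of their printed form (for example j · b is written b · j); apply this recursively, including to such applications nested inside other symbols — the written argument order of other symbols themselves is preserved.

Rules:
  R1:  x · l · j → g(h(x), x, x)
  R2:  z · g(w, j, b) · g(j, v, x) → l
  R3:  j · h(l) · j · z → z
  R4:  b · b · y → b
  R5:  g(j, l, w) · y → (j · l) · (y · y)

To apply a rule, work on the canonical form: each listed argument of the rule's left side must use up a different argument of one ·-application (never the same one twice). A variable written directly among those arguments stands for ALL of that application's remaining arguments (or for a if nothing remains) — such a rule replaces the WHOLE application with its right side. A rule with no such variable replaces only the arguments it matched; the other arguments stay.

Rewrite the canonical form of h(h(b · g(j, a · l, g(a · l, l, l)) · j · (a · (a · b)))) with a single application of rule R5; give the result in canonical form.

Answer: h(h(b · b · b · b · j · j · j · l))

Derivation:
Canonical form:  h(h(b · b · g(j, l, g(l, l, l)) · j))
R5 matches:  uses g(j, l, g(l, l, l));  w := g(l, l, l), y := b · b · j
Every leftover argument binds to the variable; the entire application is replaced.
Result:  h(h(b · b · b · b · j · j · j · l))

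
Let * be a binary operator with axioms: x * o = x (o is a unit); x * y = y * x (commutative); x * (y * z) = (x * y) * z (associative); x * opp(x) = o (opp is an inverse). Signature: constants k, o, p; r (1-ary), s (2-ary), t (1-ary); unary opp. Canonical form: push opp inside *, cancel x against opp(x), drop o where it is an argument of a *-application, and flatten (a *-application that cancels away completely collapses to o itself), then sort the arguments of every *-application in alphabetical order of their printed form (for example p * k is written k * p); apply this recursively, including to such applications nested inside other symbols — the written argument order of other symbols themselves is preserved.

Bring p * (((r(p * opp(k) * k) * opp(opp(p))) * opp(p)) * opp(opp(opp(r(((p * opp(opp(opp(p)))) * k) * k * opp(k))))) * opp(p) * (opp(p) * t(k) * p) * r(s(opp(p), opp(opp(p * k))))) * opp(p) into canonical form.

Answer: opp(p) * opp(r(k)) * r(p) * r(s(opp(p), k * p)) * t(k)

Derivation:
Push opp inside:  distribute opp over * and collapse double opp
Collect terms:  opp(p) * r(p) * opp(r(k)) * t(k) * r(s(opp(p), k * p))
Sort arguments:  opp(p) * opp(r(k)) * r(p) * r(s(opp(p), k * p)) * t(k)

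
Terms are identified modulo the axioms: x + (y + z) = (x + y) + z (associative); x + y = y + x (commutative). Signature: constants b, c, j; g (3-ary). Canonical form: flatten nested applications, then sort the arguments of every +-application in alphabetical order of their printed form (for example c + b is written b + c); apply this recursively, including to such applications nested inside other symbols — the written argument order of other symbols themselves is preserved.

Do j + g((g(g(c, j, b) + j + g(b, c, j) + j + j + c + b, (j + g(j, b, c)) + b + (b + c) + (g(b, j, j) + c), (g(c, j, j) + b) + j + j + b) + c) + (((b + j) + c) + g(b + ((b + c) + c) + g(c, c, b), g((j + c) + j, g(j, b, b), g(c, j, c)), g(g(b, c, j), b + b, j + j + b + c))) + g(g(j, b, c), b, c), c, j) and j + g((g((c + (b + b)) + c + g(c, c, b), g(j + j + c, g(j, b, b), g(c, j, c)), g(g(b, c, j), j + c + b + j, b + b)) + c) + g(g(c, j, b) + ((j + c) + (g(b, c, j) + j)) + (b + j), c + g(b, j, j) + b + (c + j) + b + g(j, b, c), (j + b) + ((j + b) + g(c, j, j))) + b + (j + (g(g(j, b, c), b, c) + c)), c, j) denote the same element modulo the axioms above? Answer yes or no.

Answer: no — g(b + c + c + g(b + b + c + c + g(c, c, b), g(c + j + j, g(j, b, b), g(c, j, c)), g(g(b, c, j), b + b, b + c + j + j)) + g(b + c + g(b, c, j) + g(c, j, b) + j + j + j, b + b + c + c + g(b, j, j) + g(j, b, c) + j, b + b + g(c, j, j) + j + j) + g(g(j, b, c), b, c) + j, c, j) + j vs g(b + c + c + g(b + b + c + c + g(c, c, b), g(c + j + j, g(j, b, b), g(c, j, c)), g(g(b, c, j), b + c + j + j, b + b)) + g(b + c + g(b, c, j) + g(c, j, b) + j + j + j, b + b + c + c + g(b, j, j) + g(j, b, c) + j, b + b + g(c, j, j) + j + j) + g(g(j, b, c), b, c) + j, c, j) + j

Derivation:
Left:  j + g((g(g(c, j, b) + j + g(b, c, j) + j + j + c + b, (j + g(j, b, c)) + b + (b + c) + (g(b, j, j) + c), (g(c, j, j) + b) + j + j + b) + c) + (((b + j) + c) + g(b + ((b + c) + c) + g(c, c, b), g((j + c) + j, g(j, b, b), g(c, j, c)), g(g(b, c, j), b + b, j + j + b + c))) + g(g(j, b, c), b, c), c, j)
  Simplify inside:  g((g(g(c, j, b) + j + g(b, c, j) + j + j + c + b, (j + g(j, b, c)) + b + (b + c) + (g(b, j, j) + c), (g(c, j, j) + b) + j + j + b) + c) + (((b + j) + c) + g(b + ((b + c) + c) + g(c, c, b), g((j + c) + j, g(j, b, b), g(c, j, c)), g(g(b, c, j), b + b, j + j + b + c))) + g(g(j, b, c), b, c), c, j)  →  g(b + c + c + g(b + b + c + c + g(c, c, b), g(c + j + j, g(j, b, b), g(c, j, c)), g(g(b, c, j), b + b, b + c + j + j)) + g(b + c + g(b, c, j) + g(c, j, b) + j + j + j, b + b + c + c + g(b, j, j) + g(j, b, c) + j, b + b + g(c, j, j) + j + j) + g(g(j, b, c), b, c) + j, c, j)
  Sort arguments:  g(b + c + c + g(b + b + c + c + g(c, c, b), g(c + j + j, g(j, b, b), g(c, j, c)), g(g(b, c, j), b + b, b + c + j + j)) + g(b + c + g(b, c, j) + g(c, j, b) + j + j + j, b + b + c + c + g(b, j, j) + g(j, b, c) + j, b + b + g(c, j, j) + j + j) + g(g(j, b, c), b, c) + j, c, j) + j
Right:  j + g((g((c + (b + b)) + c + g(c, c, b), g(j + j + c, g(j, b, b), g(c, j, c)), g(g(b, c, j), j + c + b + j, b + b)) + c) + g(g(c, j, b) + ((j + c) + (g(b, c, j) + j)) + (b + j), c + g(b, j, j) + b + (c + j) + b + g(j, b, c), (j + b) + ((j + b) + g(c, j, j))) + b + (j + (g(g(j, b, c), b, c) + c)), c, j)
  Inside:  g((g((c + (b + b)) + c + g(c, c, b), g(j + j + c, g(j, b, b), g(c, j, c)), g(g(b, c, j), j + c + b + j, b + b)) + c) + g(g(c, j, b) + ((j + c) + (g(b, c, j) + j)) + (b + j), c + g(b, j, j) + b + (c + j) + b + g(j, b, c), (j + b) + ((j + b) + g(c, j, j))) + b + (j + (g(g(j, b, c), b, c) + c)), c, j)  →  g(b + c + c + g(b + b + c + c + g(c, c, b), g(c + j + j, g(j, b, b), g(c, j, c)), g(g(b, c, j), b + c + j + j, b + b)) + g(b + c + g(b, c, j) + g(c, j, b) + j + j + j, b + b + c + c + g(b, j, j) + g(j, b, c) + j, b + b + g(c, j, j) + j + j) + g(g(j, b, c), b, c) + j, c, j)
  Sort:  g(b + c + c + g(b + b + c + c + g(c, c, b), g(c + j + j, g(j, b, b), g(c, j, c)), g(g(b, c, j), b + c + j + j, b + b)) + g(b + c + g(b, c, j) + g(c, j, b) + j + j + j, b + b + c + c + g(b, j, j) + g(j, b, c) + j, b + b + g(c, j, j) + j + j) + g(g(j, b, c), b, c) + j, c, j) + j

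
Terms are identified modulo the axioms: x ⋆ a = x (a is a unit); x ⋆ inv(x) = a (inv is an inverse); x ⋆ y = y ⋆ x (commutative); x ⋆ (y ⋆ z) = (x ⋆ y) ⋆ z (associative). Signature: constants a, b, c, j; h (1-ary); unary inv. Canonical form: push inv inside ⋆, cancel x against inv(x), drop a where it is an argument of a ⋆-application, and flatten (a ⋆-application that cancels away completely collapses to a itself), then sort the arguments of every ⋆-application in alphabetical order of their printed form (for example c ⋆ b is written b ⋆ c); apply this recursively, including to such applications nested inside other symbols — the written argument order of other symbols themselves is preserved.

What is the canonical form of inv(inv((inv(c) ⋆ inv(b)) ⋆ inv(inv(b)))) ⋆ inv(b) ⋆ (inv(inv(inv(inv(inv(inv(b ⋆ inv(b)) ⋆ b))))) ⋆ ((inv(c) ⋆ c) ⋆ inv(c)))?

Push inv inside:  distribute inv over ⋆ and collapse double inv
Collect:  inv(c) ⋆ inv(c) ⋆ inv(b) ⋆ inv(b)
Order the arguments:  inv(b) ⋆ inv(b) ⋆ inv(c) ⋆ inv(c)

Answer: inv(b) ⋆ inv(b) ⋆ inv(c) ⋆ inv(c)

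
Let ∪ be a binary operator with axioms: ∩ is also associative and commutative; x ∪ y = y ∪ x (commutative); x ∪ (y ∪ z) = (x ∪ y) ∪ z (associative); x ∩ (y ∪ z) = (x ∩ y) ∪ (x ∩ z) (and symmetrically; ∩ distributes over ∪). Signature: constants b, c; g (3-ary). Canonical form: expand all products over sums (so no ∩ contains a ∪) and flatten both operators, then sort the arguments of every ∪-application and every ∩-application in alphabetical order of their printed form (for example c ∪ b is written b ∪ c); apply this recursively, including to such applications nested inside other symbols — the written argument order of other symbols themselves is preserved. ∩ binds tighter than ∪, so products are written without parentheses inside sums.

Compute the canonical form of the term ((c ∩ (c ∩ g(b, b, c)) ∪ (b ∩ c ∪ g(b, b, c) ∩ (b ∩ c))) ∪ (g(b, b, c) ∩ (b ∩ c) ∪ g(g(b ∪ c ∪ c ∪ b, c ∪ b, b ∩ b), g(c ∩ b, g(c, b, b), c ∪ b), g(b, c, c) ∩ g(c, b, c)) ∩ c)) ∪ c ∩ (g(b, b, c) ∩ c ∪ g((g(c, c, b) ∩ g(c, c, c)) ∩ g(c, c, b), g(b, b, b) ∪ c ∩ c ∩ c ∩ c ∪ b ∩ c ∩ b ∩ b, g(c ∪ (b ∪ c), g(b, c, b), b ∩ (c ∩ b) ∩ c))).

Answer: b ∩ c ∪ b ∩ c ∩ g(b, b, c) ∪ b ∩ c ∩ g(b, b, c) ∪ c ∩ c ∩ g(b, b, c) ∪ c ∩ c ∩ g(b, b, c) ∪ c ∩ g(g(b ∪ b ∪ c ∪ c, b ∪ c, b ∩ b), g(b ∩ c, g(c, b, b), b ∪ c), g(b, c, c) ∩ g(c, b, c)) ∪ c ∩ g(g(c, c, b) ∩ g(c, c, b) ∩ g(c, c, c), b ∩ b ∩ b ∩ c ∪ c ∩ c ∩ c ∩ c ∪ g(b, b, b), g(b ∪ c ∪ c, g(b, c, b), b ∩ b ∩ c ∩ c))

Derivation:
Expand:  c ∩ c ∩ g(b, b, c) ∪ b ∩ c ∪ b ∩ c ∩ g(b, b, c) ∪ b ∩ c ∩ g(b, b, c) ∪ c ∩ g(g(b ∪ b ∪ c ∪ c, b ∪ c, b ∩ b), g(b ∩ c, g(c, b, b), b ∪ c), g(b, c, c) ∩ g(c, b, c)) ∪ c ∩ c ∩ g(b, b, c) ∪ c ∩ g(g(c, c, b) ∩ g(c, c, b) ∩ g(c, c, c), b ∩ b ∩ b ∩ c ∪ c ∩ c ∩ c ∩ c ∪ g(b, b, b), g(b ∪ c ∪ c, g(b, c, b), b ∩ b ∩ c ∩ c))
Sort arguments:  b ∩ c ∪ b ∩ c ∩ g(b, b, c) ∪ b ∩ c ∩ g(b, b, c) ∪ c ∩ c ∩ g(b, b, c) ∪ c ∩ c ∩ g(b, b, c) ∪ c ∩ g(g(b ∪ b ∪ c ∪ c, b ∪ c, b ∩ b), g(b ∩ c, g(c, b, b), b ∪ c), g(b, c, c) ∩ g(c, b, c)) ∪ c ∩ g(g(c, c, b) ∩ g(c, c, b) ∩ g(c, c, c), b ∩ b ∩ b ∩ c ∪ c ∩ c ∩ c ∩ c ∪ g(b, b, b), g(b ∪ c ∪ c, g(b, c, b), b ∩ b ∩ c ∩ c))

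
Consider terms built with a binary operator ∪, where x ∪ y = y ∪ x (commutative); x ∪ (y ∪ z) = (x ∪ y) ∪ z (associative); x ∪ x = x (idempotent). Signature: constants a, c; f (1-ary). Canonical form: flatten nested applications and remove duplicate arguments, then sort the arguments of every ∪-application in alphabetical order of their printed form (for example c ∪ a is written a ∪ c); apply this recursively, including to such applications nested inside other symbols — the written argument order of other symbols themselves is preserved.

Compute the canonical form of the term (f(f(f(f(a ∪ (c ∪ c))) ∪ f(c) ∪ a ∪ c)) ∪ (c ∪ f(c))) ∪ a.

Merge nested applications:  f(f(f(f(a ∪ (c ∪ c))) ∪ f(c) ∪ a ∪ c)) ∪ c ∪ f(c) ∪ a
Inside:  f(f(f(f(a ∪ (c ∪ c))) ∪ f(c) ∪ a ∪ c))  →  f(f(a ∪ c ∪ f(c) ∪ f(f(a ∪ c))))
Sort arguments:  a ∪ c ∪ f(c) ∪ f(f(a ∪ c ∪ f(c) ∪ f(f(a ∪ c))))

Answer: a ∪ c ∪ f(c) ∪ f(f(a ∪ c ∪ f(c) ∪ f(f(a ∪ c))))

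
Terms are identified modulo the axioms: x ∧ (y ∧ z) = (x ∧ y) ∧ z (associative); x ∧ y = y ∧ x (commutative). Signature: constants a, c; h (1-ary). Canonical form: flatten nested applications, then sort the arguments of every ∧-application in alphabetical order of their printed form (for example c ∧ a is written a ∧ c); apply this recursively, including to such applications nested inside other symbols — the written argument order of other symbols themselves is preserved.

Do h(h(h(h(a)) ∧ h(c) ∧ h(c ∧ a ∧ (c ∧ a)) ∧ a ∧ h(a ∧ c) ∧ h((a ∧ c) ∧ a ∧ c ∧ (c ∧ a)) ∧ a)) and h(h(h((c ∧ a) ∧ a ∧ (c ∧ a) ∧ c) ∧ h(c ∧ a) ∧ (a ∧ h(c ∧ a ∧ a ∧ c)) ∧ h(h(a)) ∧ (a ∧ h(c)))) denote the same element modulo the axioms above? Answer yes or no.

Left:  h(h(h(h(a)) ∧ h(c) ∧ h(c ∧ a ∧ (c ∧ a)) ∧ a ∧ h(a ∧ c) ∧ h((a ∧ c) ∧ a ∧ c ∧ (c ∧ a)) ∧ a))
  Focus inside:  h(h(a)) ∧ h(c) ∧ h(c ∧ a ∧ (c ∧ a)) ∧ a ∧ h(a ∧ c) ∧ h((a ∧ c) ∧ a ∧ c ∧ (c ∧ a)) ∧ a
  Simplify inside:  h(c ∧ a ∧ (c ∧ a))  →  h(a ∧ a ∧ c ∧ c)
  Canonicalize subterm:  h((a ∧ c) ∧ a ∧ c ∧ (c ∧ a))  →  h(a ∧ a ∧ a ∧ c ∧ c ∧ c)
  Sort:  a ∧ a ∧ h(a ∧ a ∧ a ∧ c ∧ c ∧ c) ∧ h(a ∧ a ∧ c ∧ c) ∧ h(a ∧ c) ∧ h(c) ∧ h(h(a))
  Rebuild:  h(h(a ∧ a ∧ h(a ∧ a ∧ a ∧ c ∧ c ∧ c) ∧ h(a ∧ a ∧ c ∧ c) ∧ h(a ∧ c) ∧ h(c) ∧ h(h(a))))
Right:  h(h(h((c ∧ a) ∧ a ∧ (c ∧ a) ∧ c) ∧ h(c ∧ a) ∧ (a ∧ h(c ∧ a ∧ a ∧ c)) ∧ h(h(a)) ∧ (a ∧ h(c))))
  Descend into:  h((c ∧ a) ∧ a ∧ (c ∧ a) ∧ c) ∧ h(c ∧ a) ∧ (a ∧ h(c ∧ a ∧ a ∧ c)) ∧ h(h(a)) ∧ (a ∧ h(c))
  Flatten:  h((c ∧ a) ∧ a ∧ (c ∧ a) ∧ c) ∧ h(c ∧ a) ∧ a ∧ h(c ∧ a ∧ a ∧ c) ∧ h(h(a)) ∧ a ∧ h(c)
  Canonicalize subterm:  h((c ∧ a) ∧ a ∧ (c ∧ a) ∧ c)  →  h(a ∧ a ∧ a ∧ c ∧ c ∧ c)
  Inside:  h(c ∧ a)  →  h(a ∧ c)
  Simplify inside:  h(c ∧ a ∧ a ∧ c)  →  h(a ∧ a ∧ c ∧ c)
  Sort arguments:  a ∧ a ∧ h(a ∧ a ∧ a ∧ c ∧ c ∧ c) ∧ h(a ∧ a ∧ c ∧ c) ∧ h(a ∧ c) ∧ h(c) ∧ h(h(a))
  Put back:  h(h(a ∧ a ∧ h(a ∧ a ∧ a ∧ c ∧ c ∧ c) ∧ h(a ∧ a ∧ c ∧ c) ∧ h(a ∧ c) ∧ h(c) ∧ h(h(a))))

Answer: yes — both canonical forms are h(h(a ∧ a ∧ h(a ∧ a ∧ a ∧ c ∧ c ∧ c) ∧ h(a ∧ a ∧ c ∧ c) ∧ h(a ∧ c) ∧ h(c) ∧ h(h(a))))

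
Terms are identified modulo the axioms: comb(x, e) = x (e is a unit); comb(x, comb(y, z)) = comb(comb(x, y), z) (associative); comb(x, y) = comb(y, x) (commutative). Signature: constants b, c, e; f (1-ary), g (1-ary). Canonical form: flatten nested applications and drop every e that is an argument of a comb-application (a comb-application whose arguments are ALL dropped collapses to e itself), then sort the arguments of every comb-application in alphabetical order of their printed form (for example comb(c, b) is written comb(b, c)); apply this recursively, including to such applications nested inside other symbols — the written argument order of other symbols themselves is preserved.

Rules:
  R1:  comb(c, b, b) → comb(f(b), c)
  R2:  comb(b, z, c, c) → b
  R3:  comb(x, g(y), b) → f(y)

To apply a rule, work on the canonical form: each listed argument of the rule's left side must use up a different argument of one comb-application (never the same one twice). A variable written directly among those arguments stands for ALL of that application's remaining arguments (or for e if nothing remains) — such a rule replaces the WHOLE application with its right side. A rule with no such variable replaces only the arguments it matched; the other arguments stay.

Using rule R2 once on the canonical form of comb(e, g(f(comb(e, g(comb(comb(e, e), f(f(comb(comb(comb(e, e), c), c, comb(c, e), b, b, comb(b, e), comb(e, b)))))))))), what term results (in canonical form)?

Answer: g(f(g(f(f(b)))))

Derivation:
Canonical form:  g(f(g(f(f(comb(b, b, b, b, c, c, c))))))
R2 matches:  uses b, c, c;  z := comb(b, b, b, c)
The variable takes the whole remainder — replace the entire application.
Giving:  g(f(g(f(f(b)))))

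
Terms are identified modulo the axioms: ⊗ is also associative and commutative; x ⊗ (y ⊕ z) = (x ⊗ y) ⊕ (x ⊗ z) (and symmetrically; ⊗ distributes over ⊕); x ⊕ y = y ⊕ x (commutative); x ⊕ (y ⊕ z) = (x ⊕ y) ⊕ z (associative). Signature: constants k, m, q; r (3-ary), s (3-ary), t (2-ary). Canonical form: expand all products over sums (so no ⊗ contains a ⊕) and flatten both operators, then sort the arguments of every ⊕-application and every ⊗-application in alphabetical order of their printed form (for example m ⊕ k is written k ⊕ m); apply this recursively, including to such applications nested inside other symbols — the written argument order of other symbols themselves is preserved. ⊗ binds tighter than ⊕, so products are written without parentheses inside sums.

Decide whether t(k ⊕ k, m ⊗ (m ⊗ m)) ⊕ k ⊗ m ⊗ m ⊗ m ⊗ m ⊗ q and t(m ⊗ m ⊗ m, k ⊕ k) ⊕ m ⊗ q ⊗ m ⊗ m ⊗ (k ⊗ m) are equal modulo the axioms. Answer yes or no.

Left:  t(k ⊕ k, m ⊗ (m ⊗ m)) ⊕ k ⊗ m ⊗ m ⊗ m ⊗ m ⊗ q
  Un-nest:  t(k ⊕ k, m ⊗ m ⊗ m) ⊕ k ⊗ m ⊗ m ⊗ m ⊗ m ⊗ q
  Order the arguments:  k ⊗ m ⊗ m ⊗ m ⊗ m ⊗ q ⊕ t(k ⊕ k, m ⊗ m ⊗ m)
Right:  t(m ⊗ m ⊗ m, k ⊕ k) ⊕ m ⊗ q ⊗ m ⊗ m ⊗ (k ⊗ m)
  Flatten:  t(m ⊗ m ⊗ m, k ⊕ k) ⊕ k ⊗ m ⊗ m ⊗ m ⊗ m ⊗ q
  Sort arguments:  k ⊗ m ⊗ m ⊗ m ⊗ m ⊗ q ⊕ t(m ⊗ m ⊗ m, k ⊕ k)

Answer: no — k ⊗ m ⊗ m ⊗ m ⊗ m ⊗ q ⊕ t(k ⊕ k, m ⊗ m ⊗ m) vs k ⊗ m ⊗ m ⊗ m ⊗ m ⊗ q ⊕ t(m ⊗ m ⊗ m, k ⊕ k)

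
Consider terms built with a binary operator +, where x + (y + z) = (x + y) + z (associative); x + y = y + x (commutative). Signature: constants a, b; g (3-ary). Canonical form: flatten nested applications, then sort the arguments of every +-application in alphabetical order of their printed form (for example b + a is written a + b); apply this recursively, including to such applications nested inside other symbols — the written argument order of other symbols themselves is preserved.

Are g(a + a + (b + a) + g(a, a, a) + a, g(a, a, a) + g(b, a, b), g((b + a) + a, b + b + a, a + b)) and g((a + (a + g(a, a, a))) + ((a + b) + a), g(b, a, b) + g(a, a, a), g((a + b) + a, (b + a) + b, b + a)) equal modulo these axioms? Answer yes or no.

Answer: yes — both canonical forms are g(a + a + a + a + b + g(a, a, a), g(a, a, a) + g(b, a, b), g(a + a + b, a + b + b, a + b))

Derivation:
Left:  g(a + a + (b + a) + g(a, a, a) + a, g(a, a, a) + g(b, a, b), g((b + a) + a, b + b + a, a + b))
  Work inside:  a + a + (b + a) + g(a, a, a) + a
  Un-nest:  a + a + b + a + g(a, a, a) + a
  Order the arguments:  a + a + a + a + b + g(a, a, a)
  Put back:  g(a + a + a + a + b + g(a, a, a), g(a, a, a) + g(b, a, b), g(a + a + b, a + b + b, a + b))
Right:  g((a + (a + g(a, a, a))) + ((a + b) + a), g(b, a, b) + g(a, a, a), g((a + b) + a, (b + a) + b, b + a))
  Focus inside:  (a + (a + g(a, a, a))) + ((a + b) + a)
  Flatten:  a + a + g(a, a, a) + a + b + a
  Sort:  a + a + a + a + b + g(a, a, a)
  Put back:  g(a + a + a + a + b + g(a, a, a), g(a, a, a) + g(b, a, b), g(a + a + b, a + b + b, a + b))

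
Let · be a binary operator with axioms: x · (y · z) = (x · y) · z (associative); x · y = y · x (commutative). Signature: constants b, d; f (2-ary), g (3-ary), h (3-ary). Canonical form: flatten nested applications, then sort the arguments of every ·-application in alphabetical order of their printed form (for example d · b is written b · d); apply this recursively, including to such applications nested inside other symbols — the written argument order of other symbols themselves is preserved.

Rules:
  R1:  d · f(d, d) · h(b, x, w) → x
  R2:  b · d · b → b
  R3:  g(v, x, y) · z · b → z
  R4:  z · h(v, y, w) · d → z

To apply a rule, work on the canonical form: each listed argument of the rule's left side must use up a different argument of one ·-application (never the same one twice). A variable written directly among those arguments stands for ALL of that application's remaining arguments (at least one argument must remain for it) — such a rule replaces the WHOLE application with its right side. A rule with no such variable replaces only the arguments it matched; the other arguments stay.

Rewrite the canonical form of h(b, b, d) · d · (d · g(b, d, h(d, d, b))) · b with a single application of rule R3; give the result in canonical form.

Canonical form:  b · d · d · g(b, d, h(d, d, b)) · h(b, b, d)
Apply R3:  consuming b, g(b, d, h(d, d, b));  v := b, x := d, y := h(d, d, b), z := d · d · h(b, b, d)
The variable takes the whole remainder — replace the entire application.
Giving:  d · d · h(b, b, d)

Answer: d · d · h(b, b, d)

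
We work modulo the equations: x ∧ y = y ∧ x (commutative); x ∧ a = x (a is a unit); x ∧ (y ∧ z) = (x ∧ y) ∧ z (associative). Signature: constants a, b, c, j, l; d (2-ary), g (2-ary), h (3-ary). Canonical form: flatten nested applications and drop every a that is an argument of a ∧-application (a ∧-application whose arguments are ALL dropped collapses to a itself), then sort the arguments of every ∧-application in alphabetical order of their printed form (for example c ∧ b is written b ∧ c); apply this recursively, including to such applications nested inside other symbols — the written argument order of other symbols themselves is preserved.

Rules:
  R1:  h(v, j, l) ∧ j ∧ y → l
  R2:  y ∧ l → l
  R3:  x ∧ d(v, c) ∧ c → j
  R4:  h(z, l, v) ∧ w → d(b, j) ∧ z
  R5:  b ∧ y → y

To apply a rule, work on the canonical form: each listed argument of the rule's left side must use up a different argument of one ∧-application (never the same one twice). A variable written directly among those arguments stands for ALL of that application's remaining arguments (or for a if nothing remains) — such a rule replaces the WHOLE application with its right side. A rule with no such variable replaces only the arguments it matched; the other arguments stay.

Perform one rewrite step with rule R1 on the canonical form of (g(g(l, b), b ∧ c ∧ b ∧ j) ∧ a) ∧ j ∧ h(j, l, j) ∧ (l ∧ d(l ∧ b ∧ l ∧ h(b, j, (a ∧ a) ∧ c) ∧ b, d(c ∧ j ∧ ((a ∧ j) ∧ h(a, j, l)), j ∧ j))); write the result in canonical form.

Canonical form:  d(b ∧ b ∧ h(b, j, c) ∧ l ∧ l, d(c ∧ h(a, j, l) ∧ j ∧ j, j ∧ j)) ∧ g(g(l, b), b ∧ b ∧ c ∧ j) ∧ h(j, l, j) ∧ j ∧ l
Match R1:  consume h(a, j, l), j;  v := a, y := c ∧ j
The variable takes the whole remainder — replace the entire application.
New term:  d(b ∧ b ∧ h(b, j, c) ∧ l ∧ l, d(l, j ∧ j)) ∧ g(g(l, b), b ∧ b ∧ c ∧ j) ∧ h(j, l, j) ∧ j ∧ l

Answer: d(b ∧ b ∧ h(b, j, c) ∧ l ∧ l, d(l, j ∧ j)) ∧ g(g(l, b), b ∧ b ∧ c ∧ j) ∧ h(j, l, j) ∧ j ∧ l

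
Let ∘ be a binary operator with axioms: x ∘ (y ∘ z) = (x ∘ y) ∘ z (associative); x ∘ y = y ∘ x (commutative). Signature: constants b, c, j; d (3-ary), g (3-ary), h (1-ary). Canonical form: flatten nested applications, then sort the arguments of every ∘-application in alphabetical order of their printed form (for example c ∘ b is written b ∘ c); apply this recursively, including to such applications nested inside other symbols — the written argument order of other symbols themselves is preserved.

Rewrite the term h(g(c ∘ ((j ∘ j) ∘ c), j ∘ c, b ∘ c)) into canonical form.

Work inside:  c ∘ ((j ∘ j) ∘ c)
Un-nest:  c ∘ j ∘ j ∘ c
Sort arguments:  c ∘ c ∘ j ∘ j
Rebuild:  h(g(c ∘ c ∘ j ∘ j, c ∘ j, b ∘ c))

Answer: h(g(c ∘ c ∘ j ∘ j, c ∘ j, b ∘ c))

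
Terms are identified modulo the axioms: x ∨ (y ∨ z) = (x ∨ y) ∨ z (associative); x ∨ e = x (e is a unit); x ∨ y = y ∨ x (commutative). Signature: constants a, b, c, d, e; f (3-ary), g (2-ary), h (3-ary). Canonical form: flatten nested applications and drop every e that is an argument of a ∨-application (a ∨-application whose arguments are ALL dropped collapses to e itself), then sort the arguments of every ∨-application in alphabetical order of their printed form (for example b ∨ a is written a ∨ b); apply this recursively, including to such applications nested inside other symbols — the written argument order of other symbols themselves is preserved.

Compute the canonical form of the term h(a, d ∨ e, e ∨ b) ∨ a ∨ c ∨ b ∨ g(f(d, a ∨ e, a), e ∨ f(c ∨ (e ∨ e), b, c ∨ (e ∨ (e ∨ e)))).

Simplify inside:  h(a, d ∨ e, e ∨ b)  →  h(a, d, b)
Simplify inside:  g(f(d, a ∨ e, a), e ∨ f(c ∨ (e ∨ e), b, c ∨ (e ∨ (e ∨ e))))  →  g(f(d, a, a), f(c, b, c))
Sort:  a ∨ b ∨ c ∨ g(f(d, a, a), f(c, b, c)) ∨ h(a, d, b)

Answer: a ∨ b ∨ c ∨ g(f(d, a, a), f(c, b, c)) ∨ h(a, d, b)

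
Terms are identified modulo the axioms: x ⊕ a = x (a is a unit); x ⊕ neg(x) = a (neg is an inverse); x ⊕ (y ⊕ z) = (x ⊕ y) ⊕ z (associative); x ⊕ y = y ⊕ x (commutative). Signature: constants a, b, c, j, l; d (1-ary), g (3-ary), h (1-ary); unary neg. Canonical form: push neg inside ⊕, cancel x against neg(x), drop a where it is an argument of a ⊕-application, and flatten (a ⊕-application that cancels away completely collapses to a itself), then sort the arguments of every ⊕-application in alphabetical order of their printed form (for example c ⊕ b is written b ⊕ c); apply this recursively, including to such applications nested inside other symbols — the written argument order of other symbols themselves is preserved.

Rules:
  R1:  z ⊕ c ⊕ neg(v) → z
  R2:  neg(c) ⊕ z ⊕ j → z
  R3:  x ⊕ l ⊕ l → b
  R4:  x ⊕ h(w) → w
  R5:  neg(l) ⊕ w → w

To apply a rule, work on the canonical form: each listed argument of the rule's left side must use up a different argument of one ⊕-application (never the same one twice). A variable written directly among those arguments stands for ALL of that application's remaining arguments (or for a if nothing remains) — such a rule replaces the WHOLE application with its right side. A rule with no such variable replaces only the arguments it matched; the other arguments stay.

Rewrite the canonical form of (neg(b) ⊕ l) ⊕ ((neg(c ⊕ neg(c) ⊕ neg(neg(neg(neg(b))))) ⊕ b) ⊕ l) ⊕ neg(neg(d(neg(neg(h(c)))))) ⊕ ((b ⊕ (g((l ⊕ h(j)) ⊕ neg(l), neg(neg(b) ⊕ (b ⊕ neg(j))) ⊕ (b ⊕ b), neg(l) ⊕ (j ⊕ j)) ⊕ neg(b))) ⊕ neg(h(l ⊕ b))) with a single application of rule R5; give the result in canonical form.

Answer: d(h(c)) ⊕ g(h(j), b ⊕ b ⊕ j, j ⊕ j) ⊕ l ⊕ l ⊕ neg(b) ⊕ neg(h(b ⊕ l))

Derivation:
Canonical form:  d(h(c)) ⊕ g(h(j), b ⊕ b ⊕ j, j ⊕ j ⊕ neg(l)) ⊕ l ⊕ l ⊕ neg(b) ⊕ neg(h(b ⊕ l))
R5 matches:  uses neg(l);  w := j ⊕ j
The extension variable absorbs all remaining arguments, so the whole application is rewritten.
Result:  d(h(c)) ⊕ g(h(j), b ⊕ b ⊕ j, j ⊕ j) ⊕ l ⊕ l ⊕ neg(b) ⊕ neg(h(b ⊕ l))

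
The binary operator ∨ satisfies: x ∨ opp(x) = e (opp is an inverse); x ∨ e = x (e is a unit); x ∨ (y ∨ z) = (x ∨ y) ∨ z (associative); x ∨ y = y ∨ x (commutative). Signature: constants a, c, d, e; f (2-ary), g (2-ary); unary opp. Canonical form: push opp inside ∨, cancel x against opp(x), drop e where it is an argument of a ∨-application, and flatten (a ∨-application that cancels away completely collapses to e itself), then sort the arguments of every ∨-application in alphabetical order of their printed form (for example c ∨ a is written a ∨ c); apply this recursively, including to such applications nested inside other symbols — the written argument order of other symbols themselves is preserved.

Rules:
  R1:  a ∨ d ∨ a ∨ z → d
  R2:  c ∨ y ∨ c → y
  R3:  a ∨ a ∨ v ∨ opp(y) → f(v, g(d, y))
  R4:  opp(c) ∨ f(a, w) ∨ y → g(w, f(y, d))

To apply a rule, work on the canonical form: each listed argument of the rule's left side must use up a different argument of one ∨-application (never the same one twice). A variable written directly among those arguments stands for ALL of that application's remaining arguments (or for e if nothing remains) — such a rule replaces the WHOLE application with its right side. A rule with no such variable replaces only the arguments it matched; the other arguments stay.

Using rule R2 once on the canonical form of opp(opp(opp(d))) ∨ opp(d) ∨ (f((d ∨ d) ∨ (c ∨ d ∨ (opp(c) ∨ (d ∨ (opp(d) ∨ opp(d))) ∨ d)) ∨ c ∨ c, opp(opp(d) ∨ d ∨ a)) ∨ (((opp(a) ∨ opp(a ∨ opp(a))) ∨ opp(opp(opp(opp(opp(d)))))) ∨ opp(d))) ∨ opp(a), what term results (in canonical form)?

Answer: f(d ∨ d ∨ d, opp(a)) ∨ opp(a) ∨ opp(a) ∨ opp(d) ∨ opp(d) ∨ opp(d) ∨ opp(d)

Derivation:
Canonical form:  f(c ∨ c ∨ d ∨ d ∨ d, opp(a)) ∨ opp(a) ∨ opp(a) ∨ opp(d) ∨ opp(d) ∨ opp(d) ∨ opp(d)
Match R2:  consume c, c;  y := d ∨ d ∨ d
The variable takes the whole remainder — replace the entire application.
New term:  f(d ∨ d ∨ d, opp(a)) ∨ opp(a) ∨ opp(a) ∨ opp(d) ∨ opp(d) ∨ opp(d) ∨ opp(d)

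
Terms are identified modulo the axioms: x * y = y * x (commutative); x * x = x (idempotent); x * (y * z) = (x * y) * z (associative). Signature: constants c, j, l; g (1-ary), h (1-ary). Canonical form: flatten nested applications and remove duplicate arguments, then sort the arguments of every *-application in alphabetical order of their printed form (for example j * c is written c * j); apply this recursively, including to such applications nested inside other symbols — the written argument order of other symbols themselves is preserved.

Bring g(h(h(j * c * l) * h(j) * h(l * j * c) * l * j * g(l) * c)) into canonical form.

Focus inside:  h(j * c * l) * h(j) * h(l * j * c) * l * j * g(l) * c
Simplify inside:  h(j * c * l)  →  h(c * j * l)
Simplify inside:  h(l * j * c)  →  h(c * j * l)
Deduplicate:  drop duplicate h(c * j * l)
Sort arguments:  c * g(l) * h(c * j * l) * h(j) * j * l
Rebuild:  g(h(c * g(l) * h(c * j * l) * h(j) * j * l))

Answer: g(h(c * g(l) * h(c * j * l) * h(j) * j * l))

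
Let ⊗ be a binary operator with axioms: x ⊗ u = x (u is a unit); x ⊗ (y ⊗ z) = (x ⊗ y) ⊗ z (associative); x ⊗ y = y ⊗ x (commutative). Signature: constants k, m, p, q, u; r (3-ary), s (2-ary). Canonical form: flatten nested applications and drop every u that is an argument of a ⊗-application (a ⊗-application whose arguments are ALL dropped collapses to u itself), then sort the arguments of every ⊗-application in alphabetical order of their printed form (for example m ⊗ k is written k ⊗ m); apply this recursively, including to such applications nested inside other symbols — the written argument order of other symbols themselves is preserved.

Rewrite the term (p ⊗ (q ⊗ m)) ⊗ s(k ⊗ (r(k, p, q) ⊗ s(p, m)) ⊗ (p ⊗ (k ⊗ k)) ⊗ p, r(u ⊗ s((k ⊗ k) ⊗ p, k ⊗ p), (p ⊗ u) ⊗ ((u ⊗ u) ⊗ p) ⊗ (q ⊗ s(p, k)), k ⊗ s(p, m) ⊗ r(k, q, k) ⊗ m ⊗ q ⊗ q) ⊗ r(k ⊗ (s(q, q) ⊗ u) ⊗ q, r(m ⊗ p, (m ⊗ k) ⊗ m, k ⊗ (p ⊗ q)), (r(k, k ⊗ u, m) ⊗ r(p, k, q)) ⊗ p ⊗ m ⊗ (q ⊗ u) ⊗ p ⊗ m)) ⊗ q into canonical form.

Answer: m ⊗ p ⊗ q ⊗ q ⊗ s(k ⊗ k ⊗ k ⊗ p ⊗ p ⊗ r(k, p, q) ⊗ s(p, m), r(k ⊗ q ⊗ s(q, q), r(m ⊗ p, k ⊗ m ⊗ m, k ⊗ p ⊗ q), m ⊗ m ⊗ p ⊗ p ⊗ q ⊗ r(k, k, m) ⊗ r(p, k, q)) ⊗ r(s(k ⊗ k ⊗ p, k ⊗ p), p ⊗ p ⊗ q ⊗ s(p, k), k ⊗ m ⊗ q ⊗ q ⊗ r(k, q, k) ⊗ s(p, m)))

Derivation:
Merge nested applications:  p ⊗ q ⊗ m ⊗ s(k ⊗ (r(k, p, q) ⊗ s(p, m)) ⊗ (p ⊗ (k ⊗ k)) ⊗ p, r(u ⊗ s((k ⊗ k) ⊗ p, k ⊗ p), (p ⊗ u) ⊗ ((u ⊗ u) ⊗ p) ⊗ (q ⊗ s(p, k)), k ⊗ s(p, m) ⊗ r(k, q, k) ⊗ m ⊗ q ⊗ q) ⊗ r(k ⊗ (s(q, q) ⊗ u) ⊗ q, r(m ⊗ p, (m ⊗ k) ⊗ m, k ⊗ (p ⊗ q)), (r(k, k ⊗ u, m) ⊗ r(p, k, q)) ⊗ p ⊗ m ⊗ (q ⊗ u) ⊗ p ⊗ m)) ⊗ q
Canonicalize subterm:  s(k ⊗ (r(k, p, q) ⊗ s(p, m)) ⊗ (p ⊗ (k ⊗ k)) ⊗ p, r(u ⊗ s((k ⊗ k) ⊗ p, k ⊗ p), (p ⊗ u) ⊗ ((u ⊗ u) ⊗ p) ⊗ (q ⊗ s(p, k)), k ⊗ s(p, m) ⊗ r(k, q, k) ⊗ m ⊗ q ⊗ q) ⊗ r(k ⊗ (s(q, q) ⊗ u) ⊗ q, r(m ⊗ p, (m ⊗ k) ⊗ m, k ⊗ (p ⊗ q)), (r(k, k ⊗ u, m) ⊗ r(p, k, q)) ⊗ p ⊗ m ⊗ (q ⊗ u) ⊗ p ⊗ m))  →  s(k ⊗ k ⊗ k ⊗ p ⊗ p ⊗ r(k, p, q) ⊗ s(p, m), r(k ⊗ q ⊗ s(q, q), r(m ⊗ p, k ⊗ m ⊗ m, k ⊗ p ⊗ q), m ⊗ m ⊗ p ⊗ p ⊗ q ⊗ r(k, k, m) ⊗ r(p, k, q)) ⊗ r(s(k ⊗ k ⊗ p, k ⊗ p), p ⊗ p ⊗ q ⊗ s(p, k), k ⊗ m ⊗ q ⊗ q ⊗ r(k, q, k) ⊗ s(p, m)))
Order the arguments:  m ⊗ p ⊗ q ⊗ q ⊗ s(k ⊗ k ⊗ k ⊗ p ⊗ p ⊗ r(k, p, q) ⊗ s(p, m), r(k ⊗ q ⊗ s(q, q), r(m ⊗ p, k ⊗ m ⊗ m, k ⊗ p ⊗ q), m ⊗ m ⊗ p ⊗ p ⊗ q ⊗ r(k, k, m) ⊗ r(p, k, q)) ⊗ r(s(k ⊗ k ⊗ p, k ⊗ p), p ⊗ p ⊗ q ⊗ s(p, k), k ⊗ m ⊗ q ⊗ q ⊗ r(k, q, k) ⊗ s(p, m)))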